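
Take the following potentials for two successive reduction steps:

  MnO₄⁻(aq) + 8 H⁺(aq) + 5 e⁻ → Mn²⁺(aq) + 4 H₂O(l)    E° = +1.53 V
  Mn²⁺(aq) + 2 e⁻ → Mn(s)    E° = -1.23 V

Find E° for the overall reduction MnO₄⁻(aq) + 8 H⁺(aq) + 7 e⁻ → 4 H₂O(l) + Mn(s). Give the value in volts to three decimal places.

+0.741 V

Standard free energies of sequential steps add: ΔG°₃ = ΔG°₁ + ΔG°₂, so n₃E°₃ = n₁E°₁ + n₂E°₂.
E°₃ = (5×+1.53 + 2×-1.23) / 7 = (+5.190) / 7 = +0.741 V.
Simply averaging or adding the two E° values would be wrong; the electron-weighted sum is required.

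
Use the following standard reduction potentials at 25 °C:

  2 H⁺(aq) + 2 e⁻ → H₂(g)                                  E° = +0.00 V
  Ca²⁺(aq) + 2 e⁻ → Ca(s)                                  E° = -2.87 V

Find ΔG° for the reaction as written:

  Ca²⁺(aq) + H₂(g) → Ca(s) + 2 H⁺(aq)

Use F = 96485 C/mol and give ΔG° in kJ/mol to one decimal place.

As written, Ca²⁺/Ca is reduced (cathode) and H⁺/H₂ is oxidised (anode), so E°cell = (-2.87) − (+0.00) = -2.87 V.
Balancing electrons gives n = 2.
ΔG° = −nFE° = −(2)(96485)(-2.87) = 553,824 J = +553.8 kJ/mol.

+553.8 kJ/mol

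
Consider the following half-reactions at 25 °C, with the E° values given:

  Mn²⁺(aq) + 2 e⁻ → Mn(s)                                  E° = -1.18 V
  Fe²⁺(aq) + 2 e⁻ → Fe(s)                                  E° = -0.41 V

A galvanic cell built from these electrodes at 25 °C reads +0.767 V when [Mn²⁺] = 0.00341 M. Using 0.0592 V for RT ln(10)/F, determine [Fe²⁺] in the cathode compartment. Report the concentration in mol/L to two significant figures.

Fe²⁺/Fe is the cathode, Mn²⁺/Mn the anode: E°cell = +0.77 V, n = 2.
Overall reaction: Fe²⁺(aq) + Mn(s) → Fe(s) + Mn²⁺(aq); Q = [Mn²⁺]^1/[Fe²⁺]^1.
From E = E° − (0.0592/n) log Q: log Q = (E° − E)·n/0.0592 = (+0.77 − (+0.767))·2/0.0592 = 0.1014.
So 1·log[Fe²⁺] = 1·log(0.00341) − log Q = -2.4672 − (0.1014) = -2.5686; [Fe²⁺] = 10^(-2.5686) ≈ 0.0027 M.

0.0027 M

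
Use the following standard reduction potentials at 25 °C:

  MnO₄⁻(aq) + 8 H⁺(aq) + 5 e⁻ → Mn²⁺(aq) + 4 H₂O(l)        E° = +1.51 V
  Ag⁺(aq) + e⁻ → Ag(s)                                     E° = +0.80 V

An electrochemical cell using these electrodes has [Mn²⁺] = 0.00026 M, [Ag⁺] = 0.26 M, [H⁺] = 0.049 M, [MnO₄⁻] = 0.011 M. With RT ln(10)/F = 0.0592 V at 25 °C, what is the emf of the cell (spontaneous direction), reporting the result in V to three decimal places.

MnO₄⁻/Mn²⁺ is the cathode (higher E°), Ag⁺/Ag the anode: E°cell = +1.51 − (+0.80) = +0.71 V, n = 5.
Overall: MnO₄⁻(aq) + 8 H⁺(aq) + 5 Ag(s) → Mn²⁺(aq) + 4 H₂O(l) + 5 Ag⁺(aq)
Q = [Mn²⁺]·[Ag⁺]^5 / ([MnO₄⁻]·[H⁺]^8); log Q = 5.927.
E = E° − (0.0592/n) log Q = +0.71 − (0.0592/5)(5.927) = +0.640 V.

+0.640 V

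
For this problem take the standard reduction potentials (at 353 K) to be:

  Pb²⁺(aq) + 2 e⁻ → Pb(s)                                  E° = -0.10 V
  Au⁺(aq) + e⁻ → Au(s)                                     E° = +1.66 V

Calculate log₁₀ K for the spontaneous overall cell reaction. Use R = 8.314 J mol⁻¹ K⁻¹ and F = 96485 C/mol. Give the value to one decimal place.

Cathode: Au⁺/Au; anode: Pb²⁺/Pb. E°cell = (+1.66) − (-0.10) = +1.76 V, with n = 2.
ΔG° = −nFE° = −RT ln K, so ln K = nFE°/(RT) = (2)(96485)(+1.76) / ((8.314)(353)) = 115.722.
log₁₀ K = 115.722 / ln 10 = 50.3.

50.3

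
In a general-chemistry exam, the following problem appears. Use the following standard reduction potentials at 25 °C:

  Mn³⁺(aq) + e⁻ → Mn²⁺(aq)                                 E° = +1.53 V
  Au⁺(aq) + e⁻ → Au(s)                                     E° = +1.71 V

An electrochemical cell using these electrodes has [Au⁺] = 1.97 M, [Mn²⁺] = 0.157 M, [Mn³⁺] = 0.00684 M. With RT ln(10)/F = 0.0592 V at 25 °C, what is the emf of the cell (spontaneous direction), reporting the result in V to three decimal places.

+0.278 V

Au⁺/Au is the cathode (higher E°), Mn³⁺/Mn²⁺ the anode: E°cell = +1.71 − (+1.53) = +0.18 V, n = 1.
Overall: Au⁺(aq) + Mn²⁺(aq) → Au(s) + Mn³⁺(aq)
Q = [Mn³⁺] / ([Au⁺]·[Mn²⁺]); log Q = -1.655.
E = E° − (0.0592/n) log Q = +0.18 − (0.0592/1)(-1.655) = +0.278 V.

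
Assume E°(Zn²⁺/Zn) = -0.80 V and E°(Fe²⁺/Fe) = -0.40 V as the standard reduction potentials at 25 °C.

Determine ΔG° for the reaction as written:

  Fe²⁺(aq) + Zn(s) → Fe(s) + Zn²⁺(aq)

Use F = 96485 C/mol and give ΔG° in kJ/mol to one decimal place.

As written, Fe²⁺/Fe is reduced (cathode) and Zn²⁺/Zn is oxidised (anode), so E°cell = (-0.40) − (-0.80) = +0.40 V.
Balancing electrons gives n = 2.
ΔG° = −nFE° = −(2)(96485)(+0.40) = -77,188 J = -77.2 kJ/mol.

-77.2 kJ/mol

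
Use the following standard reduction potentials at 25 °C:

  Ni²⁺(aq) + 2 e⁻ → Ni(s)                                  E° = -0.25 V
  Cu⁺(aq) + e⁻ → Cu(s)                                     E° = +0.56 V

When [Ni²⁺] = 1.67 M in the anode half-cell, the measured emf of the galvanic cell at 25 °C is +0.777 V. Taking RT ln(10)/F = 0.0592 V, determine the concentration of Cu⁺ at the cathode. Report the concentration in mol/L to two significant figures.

Cu⁺/Cu is the cathode, Ni²⁺/Ni the anode: E°cell = +0.81 V, n = 2.
Overall reaction: 2 Cu⁺(aq) + Ni(s) → 2 Cu(s) + Ni²⁺(aq); Q = [Ni²⁺]^1/[Cu⁺]^2.
From E = E° − (0.0592/n) log Q: log Q = (E° − E)·n/0.0592 = (+0.81 − (+0.777))·2/0.0592 = 1.1149.
So 2·log[Cu⁺] = 1·log(1.67) − log Q = 0.2227 − (1.1149) = -0.8922; log[Cu⁺] = -0.8922 / 2 = -0.4461; [Cu⁺] = 10^(-0.4461) ≈ 0.36 M.

0.36 M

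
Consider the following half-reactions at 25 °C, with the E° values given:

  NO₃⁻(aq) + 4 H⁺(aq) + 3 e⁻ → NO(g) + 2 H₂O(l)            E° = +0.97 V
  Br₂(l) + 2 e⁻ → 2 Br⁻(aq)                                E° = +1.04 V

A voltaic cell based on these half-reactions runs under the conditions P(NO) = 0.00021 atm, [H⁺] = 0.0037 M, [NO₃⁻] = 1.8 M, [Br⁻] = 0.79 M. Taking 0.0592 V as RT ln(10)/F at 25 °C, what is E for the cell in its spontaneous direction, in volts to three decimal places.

+0.190 V

Br₂/Br⁻ is the cathode (higher E°), NO₃⁻/NO the anode: E°cell = +1.04 − (+0.97) = +0.07 V, n = 6.
Overall: 3 Br₂(l) + 2 NO(g) + 4 H₂O(l) → 6 Br⁻(aq) + 2 NO₃⁻(aq) + 8 H⁺(aq)
Q = [Br⁻]^6·[NO₃⁻]^2·[H⁺]^8 / (P(NO)^2); log Q = -12.203.
E = E° − (0.0592/n) log Q = +0.07 − (0.0592/6)(-12.203) = +0.190 V.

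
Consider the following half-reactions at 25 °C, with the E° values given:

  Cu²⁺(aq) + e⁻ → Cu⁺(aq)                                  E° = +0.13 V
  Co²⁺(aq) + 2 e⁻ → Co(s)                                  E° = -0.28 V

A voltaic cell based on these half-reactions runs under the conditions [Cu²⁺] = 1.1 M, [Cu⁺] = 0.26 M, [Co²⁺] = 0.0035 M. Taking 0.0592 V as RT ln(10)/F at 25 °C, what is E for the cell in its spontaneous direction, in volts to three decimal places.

Cu²⁺/Cu⁺ is the cathode (higher E°), Co²⁺/Co the anode: E°cell = +0.13 − (-0.28) = +0.41 V, n = 2.
Overall: 2 Cu²⁺(aq) + Co(s) → 2 Cu⁺(aq) + Co²⁺(aq)
Q = [Cu⁺]^2·[Co²⁺] / ([Cu²⁺]^2); log Q = -3.709.
E = E° − (0.0592/n) log Q = +0.41 − (0.0592/2)(-3.709) = +0.520 V.

+0.520 V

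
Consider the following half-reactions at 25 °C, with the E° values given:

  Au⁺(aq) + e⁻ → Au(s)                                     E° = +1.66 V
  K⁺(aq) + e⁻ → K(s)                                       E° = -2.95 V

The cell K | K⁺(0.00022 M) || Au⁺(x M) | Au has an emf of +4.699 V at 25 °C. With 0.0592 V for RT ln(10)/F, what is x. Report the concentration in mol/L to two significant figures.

Au⁺/Au is the cathode, K⁺/K the anode: E°cell = +4.61 V, n = 1.
Overall reaction: Au⁺(aq) + K(s) → Au(s) + K⁺(aq); Q = [K⁺]^1/[Au⁺]^1.
From E = E° − (0.0592/n) log Q: log Q = (E° − E)·n/0.0592 = (+4.61 − (+4.699))·1/0.0592 = -1.5034.
So 1·log[Au⁺] = 1·log(0.00022) − log Q = -3.6576 − (-1.5034) = -2.1542; [Au⁺] = 10^(-2.1542) ≈ 0.0070 M.

0.0070 M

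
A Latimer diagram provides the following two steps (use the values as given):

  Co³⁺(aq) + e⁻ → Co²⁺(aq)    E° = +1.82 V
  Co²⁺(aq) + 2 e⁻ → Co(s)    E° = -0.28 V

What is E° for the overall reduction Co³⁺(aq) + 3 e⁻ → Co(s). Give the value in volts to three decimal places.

Adding the free-energy changes (−nFE°) of the two steps gives −n₃FE°₃ = −n₁FE°₁ − n₂FE°₂.
E°₃ = (1×+1.82 + 2×-0.28) / 3 = (+1.260) / 3 = +0.420 V.

+0.420 V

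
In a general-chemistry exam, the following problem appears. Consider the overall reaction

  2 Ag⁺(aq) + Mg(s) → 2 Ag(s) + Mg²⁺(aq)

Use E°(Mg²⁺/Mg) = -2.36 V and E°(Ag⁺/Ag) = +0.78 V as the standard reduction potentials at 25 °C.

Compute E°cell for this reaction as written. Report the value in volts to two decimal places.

The Ag⁺/Ag couple has the higher reduction potential, so it is the cathode; Mg²⁺/Mg is oxidised at the anode.
E°cell = E°(cathode) − E°(anode) = (+0.78) − (-2.36) = +3.14 V.

+3.14 V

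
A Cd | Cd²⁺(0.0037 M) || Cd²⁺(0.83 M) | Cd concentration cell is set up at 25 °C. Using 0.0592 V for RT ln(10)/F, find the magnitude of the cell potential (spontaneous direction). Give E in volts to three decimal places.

For a concentration cell E°cell = 0. The 0.83 M side is the cathode (reduction is favoured where [Cd²⁺] is higher).
With n = 2, E = −(0.0592/2) log([Cd²⁺]ₐₙ/[Cd²⁺]꜀ₐₜ) = −(0.0592/2) log(0.0037/0.83) = −(0.0592/2)(-2.351) = +0.070 V.

+0.070 V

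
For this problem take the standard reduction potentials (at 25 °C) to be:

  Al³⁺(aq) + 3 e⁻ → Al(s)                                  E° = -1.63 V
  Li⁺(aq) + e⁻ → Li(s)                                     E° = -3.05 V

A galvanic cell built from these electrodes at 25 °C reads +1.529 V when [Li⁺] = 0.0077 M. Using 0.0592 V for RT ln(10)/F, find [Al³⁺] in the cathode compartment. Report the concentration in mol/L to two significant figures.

Al³⁺/Al is the cathode, Li⁺/Li the anode: E°cell = +1.42 V, n = 3.
Overall reaction: Al³⁺(aq) + 3 Li(s) → Al(s) + 3 Li⁺(aq); Q = [Li⁺]^3/[Al³⁺]^1.
From E = E° − (0.0592/n) log Q: log Q = (E° − E)·n/0.0592 = (+1.42 − (+1.529))·3/0.0592 = -5.5236.
So 1·log[Al³⁺] = 3·log(0.0077) − log Q = -6.3405 − (-5.5236) = -0.8169; [Al³⁺] = 10^(-0.8169) ≈ 0.15 M.

0.15 M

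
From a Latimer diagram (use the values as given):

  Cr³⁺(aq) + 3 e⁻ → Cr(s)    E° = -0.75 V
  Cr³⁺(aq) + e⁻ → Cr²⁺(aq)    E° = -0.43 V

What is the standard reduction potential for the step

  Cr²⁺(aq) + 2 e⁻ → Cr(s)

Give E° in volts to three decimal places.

Sequential free energies add, so n₃E°₃ = n₁E°₁ + n₂E°₂.
With n₃ = 3, and the known step contributing 1×(-0.43) V, the unknown satisfies 2·E° = 3×(-0.75) − 1×(-0.43) = -1.820.
E° = -1.820 / 2 = -0.910 V.

-0.910 V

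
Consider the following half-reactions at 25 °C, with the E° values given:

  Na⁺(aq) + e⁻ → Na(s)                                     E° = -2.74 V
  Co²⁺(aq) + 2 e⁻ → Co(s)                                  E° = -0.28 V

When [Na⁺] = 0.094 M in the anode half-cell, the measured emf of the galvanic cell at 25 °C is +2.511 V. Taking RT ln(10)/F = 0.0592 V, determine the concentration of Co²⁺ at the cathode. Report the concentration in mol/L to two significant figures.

0.47 M

Co²⁺/Co is the cathode, Na⁺/Na the anode: E°cell = +2.46 V, n = 2.
Overall reaction: Co²⁺(aq) + 2 Na(s) → Co(s) + 2 Na⁺(aq); Q = [Na⁺]^2/[Co²⁺]^1.
From E = E° − (0.0592/n) log Q: log Q = (E° − E)·n/0.0592 = (+2.46 − (+2.511))·2/0.0592 = -1.7230.
So 1·log[Co²⁺] = 2·log(0.094) − log Q = -2.0537 − (-1.7230) = -0.3307; [Co²⁺] = 10^(-0.3307) ≈ 0.47 M.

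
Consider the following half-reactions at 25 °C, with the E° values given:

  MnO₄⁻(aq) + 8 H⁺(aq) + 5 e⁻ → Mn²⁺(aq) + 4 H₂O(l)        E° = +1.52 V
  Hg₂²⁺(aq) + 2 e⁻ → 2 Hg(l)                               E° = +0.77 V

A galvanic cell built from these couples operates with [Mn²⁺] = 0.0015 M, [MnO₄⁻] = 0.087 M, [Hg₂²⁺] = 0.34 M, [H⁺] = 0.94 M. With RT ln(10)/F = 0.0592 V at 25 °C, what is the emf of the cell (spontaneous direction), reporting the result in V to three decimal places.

+0.782 V

MnO₄⁻/Mn²⁺ is the cathode (higher E°), Hg₂²⁺/Hg the anode: E°cell = +1.52 − (+0.77) = +0.75 V, n = 10.
Overall: 2 MnO₄⁻(aq) + 16 H⁺(aq) + 10 Hg(l) → 2 Mn²⁺(aq) + 8 H₂O(l) + 5 Hg₂²⁺(aq)
Q = [Mn²⁺]^2·[Hg₂²⁺]^5 / ([MnO₄⁻]^2·[H⁺]^16); log Q = -5.440.
E = E° − (0.0592/n) log Q = +0.75 − (0.0592/10)(-5.440) = +0.782 V.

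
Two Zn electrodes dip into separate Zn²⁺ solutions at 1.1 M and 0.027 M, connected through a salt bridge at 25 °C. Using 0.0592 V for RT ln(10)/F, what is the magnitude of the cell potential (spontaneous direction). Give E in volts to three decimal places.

For a concentration cell E°cell = 0. The 1.1 M side is the cathode (reduction is favoured where [Zn²⁺] is higher).
With n = 2, E = −(0.0592/2) log([Zn²⁺]ₐₙ/[Zn²⁺]꜀ₐₜ) = −(0.0592/2) log(0.027/1.1) = −(0.0592/2)(-1.610) = +0.048 V.

+0.048 V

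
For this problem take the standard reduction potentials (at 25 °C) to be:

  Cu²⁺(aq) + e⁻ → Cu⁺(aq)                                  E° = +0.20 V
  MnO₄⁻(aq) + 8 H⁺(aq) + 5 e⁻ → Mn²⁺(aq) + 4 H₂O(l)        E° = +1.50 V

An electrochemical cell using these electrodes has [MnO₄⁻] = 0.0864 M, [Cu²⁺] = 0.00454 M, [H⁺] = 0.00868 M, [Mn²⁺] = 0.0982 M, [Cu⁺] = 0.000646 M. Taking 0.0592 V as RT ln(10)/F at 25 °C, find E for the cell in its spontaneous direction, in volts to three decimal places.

+1.054 V

MnO₄⁻/Mn²⁺ is the cathode (higher E°), Cu²⁺/Cu⁺ the anode: E°cell = +1.50 − (+0.20) = +1.30 V, n = 5.
Overall: MnO₄⁻(aq) + 8 H⁺(aq) + 5 Cu⁺(aq) → Mn²⁺(aq) + 4 H₂O(l) + 5 Cu²⁺(aq)
Q = [Mn²⁺]·[Cu²⁺]^5 / ([MnO₄⁻]·[H⁺]^8·[Cu⁺]^5); log Q = 20.782.
E = E° − (0.0592/n) log Q = +1.30 − (0.0592/5)(20.782) = +1.054 V.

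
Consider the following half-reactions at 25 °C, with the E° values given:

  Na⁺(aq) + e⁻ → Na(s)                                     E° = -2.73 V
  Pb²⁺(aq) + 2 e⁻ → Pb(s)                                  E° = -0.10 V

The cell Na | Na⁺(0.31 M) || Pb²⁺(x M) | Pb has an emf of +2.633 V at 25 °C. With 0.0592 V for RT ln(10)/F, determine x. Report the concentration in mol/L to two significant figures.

0.12 M

Pb²⁺/Pb is the cathode, Na⁺/Na the anode: E°cell = +2.63 V, n = 2.
Overall reaction: Pb²⁺(aq) + 2 Na(s) → Pb(s) + 2 Na⁺(aq); Q = [Na⁺]^2/[Pb²⁺]^1.
From E = E° − (0.0592/n) log Q: log Q = (E° − E)·n/0.0592 = (+2.63 − (+2.633))·2/0.0592 = -0.1014.
So 1·log[Pb²⁺] = 2·log(0.31) − log Q = -1.0173 − (-0.1014) = -0.9159; [Pb²⁺] = 10^(-0.9159) ≈ 0.12 M.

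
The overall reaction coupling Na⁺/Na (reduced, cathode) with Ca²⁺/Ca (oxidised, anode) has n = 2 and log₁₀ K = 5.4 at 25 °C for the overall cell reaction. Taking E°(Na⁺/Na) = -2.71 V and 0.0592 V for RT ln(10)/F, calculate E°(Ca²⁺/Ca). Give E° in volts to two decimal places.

-2.87 V

E°cell = (0.0592/n)·log K = (0.0592/2)(5.4) = +0.160 V.
Since Na⁺/Na is the cathode and Ca²⁺/Ca the anode, E°cell = E°(Na⁺/Na) − E°(Ca²⁺/Ca).
So E°(Ca²⁺/Ca) = E°(Na⁺/Na) − E°cell = (-2.71) − (+0.160) = -2.87 V.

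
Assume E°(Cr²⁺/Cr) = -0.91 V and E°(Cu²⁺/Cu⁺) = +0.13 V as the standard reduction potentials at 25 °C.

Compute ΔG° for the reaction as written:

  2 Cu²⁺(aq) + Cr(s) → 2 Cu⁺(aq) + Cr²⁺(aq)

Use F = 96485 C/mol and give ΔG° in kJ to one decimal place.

-200.7 kJ

As written, Cu²⁺/Cu⁺ is reduced (cathode) and Cr²⁺/Cr is oxidised (anode), so E°cell = (+0.13) − (-0.91) = +1.04 V.
Balancing electrons gives n = 2.
ΔG° = −nFE° = −(2)(96485)(+1.04) = -200,689 J = -200.7 kJ.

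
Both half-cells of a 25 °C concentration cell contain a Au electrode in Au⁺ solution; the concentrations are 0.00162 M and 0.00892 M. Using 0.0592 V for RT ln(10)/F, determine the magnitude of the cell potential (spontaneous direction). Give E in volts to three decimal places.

For a concentration cell E°cell = 0. The 0.00892 M side is the cathode (reduction is favoured where [Au⁺] is higher).
With n = 1, E = −(0.0592/1) log([Au⁺]ₐₙ/[Au⁺]꜀ₐₜ) = −(0.0592/1) log(0.00162/0.00892) = −(0.0592/1)(-0.741) = +0.044 V.

+0.044 V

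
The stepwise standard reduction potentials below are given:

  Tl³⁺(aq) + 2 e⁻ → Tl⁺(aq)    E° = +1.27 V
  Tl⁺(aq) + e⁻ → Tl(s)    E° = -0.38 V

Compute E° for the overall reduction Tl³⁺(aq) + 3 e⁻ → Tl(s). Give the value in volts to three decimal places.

Standard free energies of sequential steps add: ΔG°₃ = ΔG°₁ + ΔG°₂, so n₃E°₃ = n₁E°₁ + n₂E°₂.
E°₃ = (2×+1.27 + 1×-0.38) / 3 = (+2.160) / 3 = +0.720 V.
Simply averaging or adding the two E° values would be wrong; the electron-weighted sum is required.

+0.720 V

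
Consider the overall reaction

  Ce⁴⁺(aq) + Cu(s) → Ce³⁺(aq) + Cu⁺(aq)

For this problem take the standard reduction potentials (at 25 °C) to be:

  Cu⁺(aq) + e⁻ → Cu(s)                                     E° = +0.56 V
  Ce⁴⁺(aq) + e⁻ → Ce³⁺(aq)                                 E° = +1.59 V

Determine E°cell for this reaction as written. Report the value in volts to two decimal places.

+1.03 V

The Ce⁴⁺/Ce³⁺ couple has the higher reduction potential, so it is the cathode; Cu⁺/Cu is oxidised at the anode.
E°cell = E°(cathode) − E°(anode) = (+1.59) − (+0.56) = +1.03 V.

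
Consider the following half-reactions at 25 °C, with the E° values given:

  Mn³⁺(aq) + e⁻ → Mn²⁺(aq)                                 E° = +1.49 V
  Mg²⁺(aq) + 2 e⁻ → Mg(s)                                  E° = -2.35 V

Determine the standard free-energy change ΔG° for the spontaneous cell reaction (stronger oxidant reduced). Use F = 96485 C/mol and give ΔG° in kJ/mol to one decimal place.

Mn³⁺/Mn²⁺ (E° = +1.49 V) is the cathode; Mg²⁺/Mg (E° = -2.35 V) is the anode, so E°cell = +3.84 V.
Balancing electrons gives n = 2 (lcm of 1 and 2).
ΔG° = −nFE° = −(2)(96485)(+3.84) = -741,005 J = -741.0 kJ/mol.

-741.0 kJ/mol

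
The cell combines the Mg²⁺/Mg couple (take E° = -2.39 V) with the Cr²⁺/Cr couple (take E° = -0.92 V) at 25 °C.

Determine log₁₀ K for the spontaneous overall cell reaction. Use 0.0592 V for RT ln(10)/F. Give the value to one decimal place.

49.7

Cathode: Cr²⁺/Cr; anode: Mg²⁺/Mg. E°cell = +1.47 V, n = 2.
log K = nE°cell / 0.0592 = (2)(+1.47) / 0.0592 = 49.7.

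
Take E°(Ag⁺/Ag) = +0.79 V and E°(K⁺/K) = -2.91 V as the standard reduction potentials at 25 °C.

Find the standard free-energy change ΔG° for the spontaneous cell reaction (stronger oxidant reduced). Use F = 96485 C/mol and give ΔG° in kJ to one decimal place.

Ag⁺/Ag (E° = +0.79 V) is the cathode; K⁺/K (E° = -2.91 V) is the anode, so E°cell = +3.70 V.
Balancing electrons gives n = 1 (lcm of 1 and 1).
ΔG° = −nFE° = −(1)(96485)(+3.70) = -356,994 J = -357.0 kJ.

-357.0 kJ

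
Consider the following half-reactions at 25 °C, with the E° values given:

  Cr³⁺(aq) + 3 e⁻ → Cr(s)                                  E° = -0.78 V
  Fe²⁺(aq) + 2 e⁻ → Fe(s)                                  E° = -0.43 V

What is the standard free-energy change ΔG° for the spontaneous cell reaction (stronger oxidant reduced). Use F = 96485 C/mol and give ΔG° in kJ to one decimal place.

-202.6 kJ

Fe²⁺/Fe (E° = -0.43 V) is the cathode; Cr³⁺/Cr (E° = -0.78 V) is the anode, so E°cell = +0.35 V.
Balancing electrons gives n = 6 (lcm of 2 and 3).
ΔG° = −nFE° = −(6)(96485)(+0.35) = -202,618 J = -202.6 kJ.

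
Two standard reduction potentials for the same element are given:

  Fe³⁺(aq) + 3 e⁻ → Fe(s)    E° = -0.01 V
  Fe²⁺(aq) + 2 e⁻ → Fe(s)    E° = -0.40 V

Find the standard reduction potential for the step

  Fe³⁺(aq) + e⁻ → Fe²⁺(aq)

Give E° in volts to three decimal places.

+0.770 V

Sequential free energies add, so n₃E°₃ = n₁E°₁ + n₂E°₂.
With n₃ = 3, and the known step contributing 2×(-0.40) V, the unknown satisfies 1·E° = 3×(-0.01) − 2×(-0.40) = +0.770.
E° = +0.770 / 1 = +0.770 V.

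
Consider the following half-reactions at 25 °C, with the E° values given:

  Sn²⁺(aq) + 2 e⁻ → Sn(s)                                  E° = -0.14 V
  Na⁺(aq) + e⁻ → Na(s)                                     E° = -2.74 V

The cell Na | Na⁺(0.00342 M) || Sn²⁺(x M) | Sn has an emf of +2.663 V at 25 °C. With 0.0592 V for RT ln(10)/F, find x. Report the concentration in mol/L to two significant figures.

0.0016 M

Sn²⁺/Sn is the cathode, Na⁺/Na the anode: E°cell = +2.60 V, n = 2.
Overall reaction: Sn²⁺(aq) + 2 Na(s) → Sn(s) + 2 Na⁺(aq); Q = [Na⁺]^2/[Sn²⁺]^1.
From E = E° − (0.0592/n) log Q: log Q = (E° − E)·n/0.0592 = (+2.60 − (+2.663))·2/0.0592 = -2.1284.
So 1·log[Sn²⁺] = 2·log(0.00342) − log Q = -4.9319 − (-2.1284) = -2.8035; [Sn²⁺] = 10^(-2.8035) ≈ 0.0016 M.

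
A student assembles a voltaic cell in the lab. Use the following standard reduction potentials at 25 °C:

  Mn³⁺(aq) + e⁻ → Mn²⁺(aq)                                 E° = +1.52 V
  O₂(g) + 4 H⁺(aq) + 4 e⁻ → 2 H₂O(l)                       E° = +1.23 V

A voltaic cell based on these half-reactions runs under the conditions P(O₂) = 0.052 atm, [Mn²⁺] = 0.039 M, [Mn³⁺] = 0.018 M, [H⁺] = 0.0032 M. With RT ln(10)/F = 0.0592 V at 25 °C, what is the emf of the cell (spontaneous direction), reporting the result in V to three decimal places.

+0.437 V

Mn³⁺/Mn²⁺ is the cathode (higher E°), O₂/H₂O the anode: E°cell = +1.52 − (+1.23) = +0.29 V, n = 4.
Overall: 4 Mn³⁺(aq) + 2 H₂O(l) → 4 Mn²⁺(aq) + O₂(g) + 4 H⁺(aq)
Q = [Mn²⁺]^4·P(O₂)·[H⁺]^4 / ([Mn³⁺]^4); log Q = -9.920.
E = E° − (0.0592/n) log Q = +0.29 − (0.0592/4)(-9.920) = +0.437 V.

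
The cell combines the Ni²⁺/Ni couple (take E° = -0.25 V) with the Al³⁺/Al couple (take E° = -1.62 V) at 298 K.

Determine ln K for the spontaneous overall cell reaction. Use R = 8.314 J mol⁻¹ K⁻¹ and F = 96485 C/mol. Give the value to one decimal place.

Cathode: Ni²⁺/Ni; anode: Al³⁺/Al. E°cell = (-0.25) − (-1.62) = +1.37 V, with n = 6.
ΔG° = −nFE° = −RT ln K, so ln K = nFE°/(RT) = (6)(96485)(+1.37) / ((8.314)(298)) = 320.114.

320.1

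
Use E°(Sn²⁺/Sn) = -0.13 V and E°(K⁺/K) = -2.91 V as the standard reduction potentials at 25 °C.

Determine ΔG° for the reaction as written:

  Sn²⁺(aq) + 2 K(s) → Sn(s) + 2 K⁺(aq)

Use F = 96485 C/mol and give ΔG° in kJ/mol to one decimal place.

-536.5 kJ/mol

As written, Sn²⁺/Sn is reduced (cathode) and K⁺/K is oxidised (anode), so E°cell = (-0.13) − (-2.91) = +2.78 V.
Balancing electrons gives n = 2.
ΔG° = −nFE° = −(2)(96485)(+2.78) = -536,457 J = -536.5 kJ/mol.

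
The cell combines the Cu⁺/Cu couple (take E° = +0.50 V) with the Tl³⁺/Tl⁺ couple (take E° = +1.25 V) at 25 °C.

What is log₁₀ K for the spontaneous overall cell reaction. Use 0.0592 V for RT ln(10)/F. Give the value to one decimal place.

Cathode: Tl³⁺/Tl⁺; anode: Cu⁺/Cu. E°cell = +0.75 V, n = 2.
log K = nE°cell / 0.0592 = (2)(+0.75) / 0.0592 = 25.3.

25.3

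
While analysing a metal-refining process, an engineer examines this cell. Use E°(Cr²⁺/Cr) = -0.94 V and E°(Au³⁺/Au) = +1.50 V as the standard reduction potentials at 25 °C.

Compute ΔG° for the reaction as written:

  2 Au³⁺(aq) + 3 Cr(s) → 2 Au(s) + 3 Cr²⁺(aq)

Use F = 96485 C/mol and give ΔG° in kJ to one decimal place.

As written, Au³⁺/Au is reduced (cathode) and Cr²⁺/Cr is oxidised (anode), so E°cell = (+1.50) − (-0.94) = +2.44 V.
Balancing electrons gives n = 6.
ΔG° = −nFE° = −(6)(96485)(+2.44) = -1,412,540 J = -1412.5 kJ.

-1412.5 kJ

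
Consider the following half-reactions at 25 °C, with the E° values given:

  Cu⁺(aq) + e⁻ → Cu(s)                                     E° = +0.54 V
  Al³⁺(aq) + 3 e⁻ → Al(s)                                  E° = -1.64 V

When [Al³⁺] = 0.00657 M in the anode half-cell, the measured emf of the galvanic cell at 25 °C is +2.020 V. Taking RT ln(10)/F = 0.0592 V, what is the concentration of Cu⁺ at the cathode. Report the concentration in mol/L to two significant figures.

Cu⁺/Cu is the cathode, Al³⁺/Al the anode: E°cell = +2.18 V, n = 3.
Overall reaction: 3 Cu⁺(aq) + Al(s) → 3 Cu(s) + Al³⁺(aq); Q = [Al³⁺]^1/[Cu⁺]^3.
From E = E° − (0.0592/n) log Q: log Q = (E° − E)·n/0.0592 = (+2.18 − (+2.020))·3/0.0592 = 8.1081.
So 3·log[Cu⁺] = 1·log(0.00657) − log Q = -2.1824 − (8.1081) = -10.2905; log[Cu⁺] = -10.2905 / 3 = -3.4302; [Cu⁺] = 10^(-3.4302) ≈ 0.00037 M.

0.00037 M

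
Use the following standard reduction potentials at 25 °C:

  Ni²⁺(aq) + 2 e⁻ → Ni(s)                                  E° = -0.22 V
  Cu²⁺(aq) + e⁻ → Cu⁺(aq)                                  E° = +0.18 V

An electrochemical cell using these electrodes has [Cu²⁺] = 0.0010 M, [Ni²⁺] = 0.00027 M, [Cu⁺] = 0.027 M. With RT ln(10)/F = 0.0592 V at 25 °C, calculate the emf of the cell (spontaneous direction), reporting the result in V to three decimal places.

Cu²⁺/Cu⁺ is the cathode (higher E°), Ni²⁺/Ni the anode: E°cell = +0.18 − (-0.22) = +0.40 V, n = 2.
Overall: 2 Cu²⁺(aq) + Ni(s) → 2 Cu⁺(aq) + Ni²⁺(aq)
Q = [Cu⁺]^2·[Ni²⁺] / ([Cu²⁺]^2); log Q = -0.706.
E = E° − (0.0592/n) log Q = +0.40 − (0.0592/2)(-0.706) = +0.421 V.

+0.421 V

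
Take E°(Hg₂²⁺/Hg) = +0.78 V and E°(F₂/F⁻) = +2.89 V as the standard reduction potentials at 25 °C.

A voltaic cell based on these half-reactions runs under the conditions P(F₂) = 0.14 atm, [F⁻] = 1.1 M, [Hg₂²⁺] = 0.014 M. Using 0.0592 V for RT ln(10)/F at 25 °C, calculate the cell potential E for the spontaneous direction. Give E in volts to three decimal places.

F₂/F⁻ is the cathode (higher E°), Hg₂²⁺/Hg the anode: E°cell = +2.89 − (+0.78) = +2.11 V, n = 2.
Overall: F₂(g) + 2 Hg(l) → 2 F⁻(aq) + Hg₂²⁺(aq)
Q = [F⁻]^2·[Hg₂²⁺] / (P(F₂)); log Q = -0.917.
E = E° − (0.0592/n) log Q = +2.11 − (0.0592/2)(-0.917) = +2.137 V.

+2.137 V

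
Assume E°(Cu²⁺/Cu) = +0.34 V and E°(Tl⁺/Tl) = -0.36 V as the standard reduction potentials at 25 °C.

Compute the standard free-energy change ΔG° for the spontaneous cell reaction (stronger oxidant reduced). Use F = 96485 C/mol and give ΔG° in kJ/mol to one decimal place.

Cu²⁺/Cu (E° = +0.34 V) is the cathode; Tl⁺/Tl (E° = -0.36 V) is the anode, so E°cell = +0.70 V.
Balancing electrons gives n = 2 (lcm of 2 and 1).
ΔG° = −nFE° = −(2)(96485)(+0.70) = -135,079 J = -135.1 kJ/mol.

-135.1 kJ/mol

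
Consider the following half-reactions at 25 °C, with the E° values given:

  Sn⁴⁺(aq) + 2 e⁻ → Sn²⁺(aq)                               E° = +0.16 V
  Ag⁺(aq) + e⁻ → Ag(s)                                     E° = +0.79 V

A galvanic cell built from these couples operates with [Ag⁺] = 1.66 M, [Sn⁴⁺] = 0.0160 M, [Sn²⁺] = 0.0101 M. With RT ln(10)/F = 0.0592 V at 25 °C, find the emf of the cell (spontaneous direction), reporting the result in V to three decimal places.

Ag⁺/Ag is the cathode (higher E°), Sn⁴⁺/Sn²⁺ the anode: E°cell = +0.79 − (+0.16) = +0.63 V, n = 2.
Overall: 2 Ag⁺(aq) + Sn²⁺(aq) → 2 Ag(s) + Sn⁴⁺(aq)
Q = [Sn⁴⁺] / ([Ag⁺]^2·[Sn²⁺]); log Q = -0.240.
E = E° − (0.0592/n) log Q = +0.63 − (0.0592/2)(-0.240) = +0.637 V.

+0.637 V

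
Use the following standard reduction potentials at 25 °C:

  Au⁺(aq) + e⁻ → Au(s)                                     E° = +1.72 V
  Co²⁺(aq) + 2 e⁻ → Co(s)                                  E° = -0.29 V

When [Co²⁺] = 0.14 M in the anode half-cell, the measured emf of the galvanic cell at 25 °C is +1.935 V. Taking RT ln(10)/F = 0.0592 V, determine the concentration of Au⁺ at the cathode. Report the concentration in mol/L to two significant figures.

Au⁺/Au is the cathode, Co²⁺/Co the anode: E°cell = +2.01 V, n = 2.
Overall reaction: 2 Au⁺(aq) + Co(s) → 2 Au(s) + Co²⁺(aq); Q = [Co²⁺]^1/[Au⁺]^2.
From E = E° − (0.0592/n) log Q: log Q = (E° − E)·n/0.0592 = (+2.01 − (+1.935))·2/0.0592 = 2.5338.
So 2·log[Au⁺] = 1·log(0.14) − log Q = -0.8539 − (2.5338) = -3.3877; log[Au⁺] = -3.3877 / 2 = -1.6939; [Au⁺] = 10^(-1.6939) ≈ 0.020 M.

0.020 M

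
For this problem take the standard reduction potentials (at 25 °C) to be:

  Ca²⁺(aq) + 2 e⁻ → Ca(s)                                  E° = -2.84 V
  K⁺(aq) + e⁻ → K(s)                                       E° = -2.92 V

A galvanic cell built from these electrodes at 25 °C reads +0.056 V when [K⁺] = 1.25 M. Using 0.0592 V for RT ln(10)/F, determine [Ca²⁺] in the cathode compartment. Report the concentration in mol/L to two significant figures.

0.24 M

Ca²⁺/Ca is the cathode, K⁺/K the anode: E°cell = +0.08 V, n = 2.
Overall reaction: Ca²⁺(aq) + 2 K(s) → Ca(s) + 2 K⁺(aq); Q = [K⁺]^2/[Ca²⁺]^1.
From E = E° − (0.0592/n) log Q: log Q = (E° − E)·n/0.0592 = (+0.08 − (+0.056))·2/0.0592 = 0.8108.
So 1·log[Ca²⁺] = 2·log(1.25) − log Q = 0.1938 − (0.8108) = -0.6170; [Ca²⁺] = 10^(-0.6170) ≈ 0.24 M.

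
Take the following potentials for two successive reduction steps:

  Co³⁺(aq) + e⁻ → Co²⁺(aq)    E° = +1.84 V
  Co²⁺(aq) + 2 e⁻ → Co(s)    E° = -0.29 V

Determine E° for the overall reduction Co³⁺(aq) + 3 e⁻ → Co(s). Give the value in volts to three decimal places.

+0.420 V

Adding the free-energy changes (−nFE°) of the two steps gives −n₃FE°₃ = −n₁FE°₁ − n₂FE°₂.
E°₃ = (1×+1.84 + 2×-0.29) / 3 = (+1.260) / 3 = +0.420 V.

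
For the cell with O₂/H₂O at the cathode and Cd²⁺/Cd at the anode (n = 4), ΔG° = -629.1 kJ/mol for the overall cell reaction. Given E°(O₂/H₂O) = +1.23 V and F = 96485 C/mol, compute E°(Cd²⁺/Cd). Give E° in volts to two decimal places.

E°cell = −ΔG°/(nF) = −(-629.1×10³)/((4)(96485)) = +1.630 V.
Since O₂/H₂O is the cathode and Cd²⁺/Cd the anode, E°cell = E°(O₂/H₂O) − E°(Cd²⁺/Cd).
So E°(Cd²⁺/Cd) = E°(O₂/H₂O) − E°cell = (+1.23) − (+1.630) = -0.40 V.

-0.40 V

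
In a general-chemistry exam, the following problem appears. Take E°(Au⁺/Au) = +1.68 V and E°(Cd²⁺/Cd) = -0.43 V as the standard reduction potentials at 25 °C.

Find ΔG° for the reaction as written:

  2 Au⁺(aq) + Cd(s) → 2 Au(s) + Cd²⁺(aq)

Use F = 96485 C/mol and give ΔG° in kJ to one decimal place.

-407.2 kJ

As written, Au⁺/Au is reduced (cathode) and Cd²⁺/Cd is oxidised (anode), so E°cell = (+1.68) − (-0.43) = +2.11 V.
Balancing electrons gives n = 2.
ΔG° = −nFE° = −(2)(96485)(+2.11) = -407,167 J = -407.2 kJ.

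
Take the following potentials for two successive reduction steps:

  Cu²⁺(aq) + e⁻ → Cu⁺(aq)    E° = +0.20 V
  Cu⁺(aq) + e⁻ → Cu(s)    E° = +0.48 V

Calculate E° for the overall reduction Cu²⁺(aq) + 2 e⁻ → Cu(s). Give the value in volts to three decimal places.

+0.340 V

Standard free energies of sequential steps add: ΔG°₃ = ΔG°₁ + ΔG°₂, so n₃E°₃ = n₁E°₁ + n₂E°₂.
E°₃ = (1×+0.20 + 1×+0.48) / 2 = (+0.680) / 2 = +0.340 V.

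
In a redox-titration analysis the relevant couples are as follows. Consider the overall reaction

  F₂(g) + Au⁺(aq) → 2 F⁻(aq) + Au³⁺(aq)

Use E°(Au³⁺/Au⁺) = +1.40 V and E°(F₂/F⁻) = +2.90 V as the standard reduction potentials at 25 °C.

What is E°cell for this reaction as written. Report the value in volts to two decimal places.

The F₂/F⁻ couple has the higher reduction potential, so it is the cathode; Au³⁺/Au⁺ is oxidised at the anode.
E°cell = E°(cathode) − E°(anode) = (+2.90) − (+1.40) = +1.50 V.

+1.50 V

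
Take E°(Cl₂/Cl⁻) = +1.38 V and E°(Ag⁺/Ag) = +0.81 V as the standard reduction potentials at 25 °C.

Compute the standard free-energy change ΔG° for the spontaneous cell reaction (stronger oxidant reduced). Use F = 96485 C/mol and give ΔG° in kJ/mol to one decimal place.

Cl₂/Cl⁻ (E° = +1.38 V) is the cathode; Ag⁺/Ag (E° = +0.81 V) is the anode, so E°cell = +0.57 V.
Balancing electrons gives n = 2 (lcm of 2 and 1).
ΔG° = −nFE° = −(2)(96485)(+0.57) = -109,993 J = -110.0 kJ/mol.

-110.0 kJ/mol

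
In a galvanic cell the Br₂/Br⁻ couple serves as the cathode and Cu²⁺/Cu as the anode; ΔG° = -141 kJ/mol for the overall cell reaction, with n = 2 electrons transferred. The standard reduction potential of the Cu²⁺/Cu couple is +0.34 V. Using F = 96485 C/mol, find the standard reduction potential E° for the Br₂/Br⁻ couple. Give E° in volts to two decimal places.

E°cell = −ΔG°/(nF) = −(-141×10³)/((2)(96485)) = +0.731 V.
Since Br₂/Br⁻ is the cathode and Cu²⁺/Cu the anode, E°cell = E°(Br₂/Br⁻) − E°(Cu²⁺/Cu).
So E°(Br₂/Br⁻) = E°cell + E°(Cu²⁺/Cu) = +0.731 + (+0.34) = +1.07 V.

+1.07 V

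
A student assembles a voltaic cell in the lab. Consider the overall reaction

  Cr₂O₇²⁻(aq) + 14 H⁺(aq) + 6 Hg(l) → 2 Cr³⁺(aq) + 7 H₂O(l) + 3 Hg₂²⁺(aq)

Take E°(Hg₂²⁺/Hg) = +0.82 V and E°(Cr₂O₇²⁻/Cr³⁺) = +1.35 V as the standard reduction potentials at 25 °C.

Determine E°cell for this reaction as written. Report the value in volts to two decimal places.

The Cr₂O₇²⁻/Cr³⁺ couple has the higher reduction potential, so it is the cathode; Hg₂²⁺/Hg is oxidised at the anode.
E°cell = E°(cathode) − E°(anode) = (+1.35) − (+0.82) = +0.53 V.
Since E°cell > 0, the reaction is spontaneous under standard conditions.

+0.53 V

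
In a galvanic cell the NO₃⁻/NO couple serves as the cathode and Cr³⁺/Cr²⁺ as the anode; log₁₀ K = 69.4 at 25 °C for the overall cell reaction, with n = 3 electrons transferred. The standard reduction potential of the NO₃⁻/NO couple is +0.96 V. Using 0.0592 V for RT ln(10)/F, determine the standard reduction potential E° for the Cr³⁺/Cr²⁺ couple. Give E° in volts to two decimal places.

E°cell = (0.0592/n)·log K = (0.0592/3)(69.4) = +1.369 V.
Since NO₃⁻/NO is the cathode and Cr³⁺/Cr²⁺ the anode, E°cell = E°(NO₃⁻/NO) − E°(Cr³⁺/Cr²⁺).
So E°(Cr³⁺/Cr²⁺) = E°(NO₃⁻/NO) − E°cell = (+0.96) − (+1.369) = -0.41 V.

-0.41 V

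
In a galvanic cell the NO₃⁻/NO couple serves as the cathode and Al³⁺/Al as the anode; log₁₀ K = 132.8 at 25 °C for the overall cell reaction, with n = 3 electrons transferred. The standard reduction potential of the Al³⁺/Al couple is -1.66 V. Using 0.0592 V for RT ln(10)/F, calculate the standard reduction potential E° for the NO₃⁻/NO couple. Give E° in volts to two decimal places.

E°cell = (0.0592/n)·log K = (0.0592/3)(132.8) = +2.621 V.
Since NO₃⁻/NO is the cathode and Al³⁺/Al the anode, E°cell = E°(NO₃⁻/NO) − E°(Al³⁺/Al).
So E°(NO₃⁻/NO) = E°cell + E°(Al³⁺/Al) = +2.621 + (-1.66) = +0.96 V.

+0.96 V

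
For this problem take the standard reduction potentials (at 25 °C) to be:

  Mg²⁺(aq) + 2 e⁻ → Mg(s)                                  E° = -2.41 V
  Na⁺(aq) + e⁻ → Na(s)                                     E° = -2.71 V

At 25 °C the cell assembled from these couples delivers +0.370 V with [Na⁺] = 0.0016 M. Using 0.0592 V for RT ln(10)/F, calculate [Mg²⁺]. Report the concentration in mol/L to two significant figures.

Mg²⁺/Mg is the cathode, Na⁺/Na the anode: E°cell = +0.30 V, n = 2.
Overall reaction: Mg²⁺(aq) + 2 Na(s) → Mg(s) + 2 Na⁺(aq); Q = [Na⁺]^2/[Mg²⁺]^1.
From E = E° − (0.0592/n) log Q: log Q = (E° − E)·n/0.0592 = (+0.30 − (+0.370))·2/0.0592 = -2.3649.
So 1·log[Mg²⁺] = 2·log(0.0016) − log Q = -5.5918 − (-2.3649) = -3.2269; [Mg²⁺] = 10^(-3.2269) ≈ 0.00059 M.

0.00059 M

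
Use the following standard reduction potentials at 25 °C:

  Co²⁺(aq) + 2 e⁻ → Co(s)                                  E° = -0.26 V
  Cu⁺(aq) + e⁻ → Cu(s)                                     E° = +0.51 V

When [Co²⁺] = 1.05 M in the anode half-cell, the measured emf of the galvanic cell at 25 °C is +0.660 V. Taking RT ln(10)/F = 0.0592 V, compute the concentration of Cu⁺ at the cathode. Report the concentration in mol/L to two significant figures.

Cu⁺/Cu is the cathode, Co²⁺/Co the anode: E°cell = +0.77 V, n = 2.
Overall reaction: 2 Cu⁺(aq) + Co(s) → 2 Cu(s) + Co²⁺(aq); Q = [Co²⁺]^1/[Cu⁺]^2.
From E = E° − (0.0592/n) log Q: log Q = (E° − E)·n/0.0592 = (+0.77 − (+0.660))·2/0.0592 = 3.7162.
So 2·log[Cu⁺] = 1·log(1.05) − log Q = 0.0212 − (3.7162) = -3.6950; log[Cu⁺] = -3.6950 / 2 = -1.8475; [Cu⁺] = 10^(-1.8475) ≈ 0.014 M.

0.014 M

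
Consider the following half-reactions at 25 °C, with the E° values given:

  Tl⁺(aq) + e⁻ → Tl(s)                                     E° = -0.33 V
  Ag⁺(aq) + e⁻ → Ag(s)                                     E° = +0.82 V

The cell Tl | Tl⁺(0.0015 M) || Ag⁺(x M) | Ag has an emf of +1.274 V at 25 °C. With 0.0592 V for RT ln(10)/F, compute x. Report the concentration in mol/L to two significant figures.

0.19 M

Ag⁺/Ag is the cathode, Tl⁺/Tl the anode: E°cell = +1.15 V, n = 1.
Overall reaction: Ag⁺(aq) + Tl(s) → Ag(s) + Tl⁺(aq); Q = [Tl⁺]^1/[Ag⁺]^1.
From E = E° − (0.0592/n) log Q: log Q = (E° − E)·n/0.0592 = (+1.15 − (+1.274))·1/0.0592 = -2.0946.
So 1·log[Ag⁺] = 1·log(0.0015) − log Q = -2.8239 − (-2.0946) = -0.7293; [Ag⁺] = 10^(-0.7293) ≈ 0.19 M.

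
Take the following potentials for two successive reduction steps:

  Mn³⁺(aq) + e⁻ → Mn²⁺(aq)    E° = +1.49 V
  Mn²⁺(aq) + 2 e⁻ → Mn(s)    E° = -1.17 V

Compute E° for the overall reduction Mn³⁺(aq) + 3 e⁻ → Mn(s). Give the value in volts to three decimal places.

-0.283 V

Adding the free-energy changes (−nFE°) of the two steps gives −n₃FE°₃ = −n₁FE°₁ − n₂FE°₂.
E°₃ = (1×+1.49 + 2×-1.17) / 3 = (-0.850) / 3 = -0.283 V.
Simply averaging or adding the two E° values would be wrong; the electron-weighted sum is required.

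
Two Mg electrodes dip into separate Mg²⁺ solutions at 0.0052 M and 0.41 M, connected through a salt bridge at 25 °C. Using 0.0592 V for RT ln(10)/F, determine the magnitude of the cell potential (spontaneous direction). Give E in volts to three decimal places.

For a concentration cell E°cell = 0. The 0.41 M side is the cathode (reduction is favoured where [Mg²⁺] is higher).
With n = 2, E = −(0.0592/2) log([Mg²⁺]ₐₙ/[Mg²⁺]꜀ₐₜ) = −(0.0592/2) log(0.0052/0.41) = −(0.0592/2)(-1.897) = +0.056 V.

+0.056 V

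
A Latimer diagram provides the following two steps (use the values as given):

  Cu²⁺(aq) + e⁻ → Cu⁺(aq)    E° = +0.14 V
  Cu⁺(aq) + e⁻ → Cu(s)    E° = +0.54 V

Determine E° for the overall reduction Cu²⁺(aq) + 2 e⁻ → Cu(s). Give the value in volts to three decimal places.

Adding the free-energy changes (−nFE°) of the two steps gives −n₃FE°₃ = −n₁FE°₁ − n₂FE°₂.
E°₃ = (1×+0.14 + 1×+0.54) / 2 = (+0.680) / 2 = +0.340 V.

+0.340 V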